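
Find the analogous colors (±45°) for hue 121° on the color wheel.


Base hue: 121°
Left analog: (121 - 45) mod 360 = 76°
Right analog: (121 + 45) mod 360 = 166°
Analogous hues = 76° and 166°


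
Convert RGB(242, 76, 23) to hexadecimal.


R = 242 → F2 (hex)
G = 76 → 4C (hex)
B = 23 → 17 (hex)
Hex = #F24C17


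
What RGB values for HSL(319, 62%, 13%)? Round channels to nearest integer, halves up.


H=319°, S=0.62, L=0.13
C = (1-|2L-1|)×S = (1-|-0.74|)×0.62 = 0.1612
H' = H/60 = 319/60 ≈ 5.3167; X = C×(1-|H' mod 2 - 1|) ≈ 0.1102
m = L - C/2 = 0.13 - 0.0806 = 0.0494
Sector ⌊H'⌋ = 5 → (R',G',B') = (0.1612, 0.0, ≈0.1102)
RGB = ((R'+m)×255, (G'+m)×255, (B'+m)×255) = (53.703, 12.597, 40.6861)
Round half up → RGB(54, 13, 41)


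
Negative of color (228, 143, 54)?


Invert: (255-R, 255-G, 255-B)
R: 255-228 = 27
G: 255-143 = 112
B: 255-54 = 201
= RGB(27, 112, 201)


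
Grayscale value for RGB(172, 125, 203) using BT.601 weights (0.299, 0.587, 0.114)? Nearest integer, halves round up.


Gray = 0.299×R + 0.587×G + 0.114×B
Gray = 0.299×172 + 0.587×125 + 0.114×203
Gray = 51.428 + 73.375 + 23.142
Gray = 147.945 → round half up → 148
Gray = 148


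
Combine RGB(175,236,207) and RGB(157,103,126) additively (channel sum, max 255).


Additive: each channel = min(255, C₁+C₂)
R: 175+157 = 332 → 255
G: 236+103 = 339 → 255
B: 207+126 = 333 → 255
= RGB(255, 255, 255)


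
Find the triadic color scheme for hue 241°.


Triadic: equally spaced at 120° intervals
H1 = 241°
H2 = (241 + 120) mod 360 = 1°
H3 = (241 + 240) mod 360 = 121°
Triadic = 241°, 1°, 121°


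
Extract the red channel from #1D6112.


Color: #1D6112
R = 1D = 29
G = 61 = 97
B = 12 = 18
Red = 29


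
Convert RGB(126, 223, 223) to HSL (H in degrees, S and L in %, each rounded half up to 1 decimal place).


Normalize: R'=126/255≈0.4941, G'=223/255≈0.8745, B'=223/255≈0.8745
Max=223/255, Min=126/255, Δ=Max-Min=97/255
L = (Max+Min)/2 = (223+126)/510 = 349/510 = 0.68431… → L = 68.4%
L > 0.5 → S = Δ/(2-Max-Min) = 97/(510-223-126) = 97/161 = 0.60248… → S = 60.2%
(the 1/255 factors cancel in S and H, so raw channel differences can be used)
Max is G' → H = 60 × ((B-R)/Δ + 2) = 60 × ((223-126)/97 + 2)
  97/97 + 2 = 1 + 2 = 3
  H = 60 × 3 = 180° → H = 180.0°
= HSL(180.0°, 60.2%, 68.4%)


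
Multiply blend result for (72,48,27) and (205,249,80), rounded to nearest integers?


Multiply: C = A×B/255, rounded to nearest integer
R: 72×205/255 = 14760/255 ≈ 57.882 → 58
G: 48×249/255 = 11952/255 ≈ 46.871 → 47
B: 27×80/255 = 2160/255 ≈ 8.471 → 8
= RGB(58, 47, 8)


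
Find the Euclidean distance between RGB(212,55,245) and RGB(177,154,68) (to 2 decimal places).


d = √[(R₁-R₂)² + (G₁-G₂)² + (B₁-B₂)²]
d = √[(212-177)² + (55-154)² + (245-68)²]
d = √[1225 + 9801 + 31329]
d = √42355
d ≈ 205.80


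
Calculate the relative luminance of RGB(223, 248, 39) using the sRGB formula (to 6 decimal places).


Linearize each channel (sRGB transfer function): c = v/255; c_lin = c/12.92 if c ≤ 0.04045, else ((c+0.055)/1.055)^2.4
  R: 223/255 ≈ 0.874510 > 0.04045 → ((0.874510+0.055)/1.055)^2.4 ≈ 0.737910
  G: 248/255 ≈ 0.972549 > 0.04045 → ((0.972549+0.055)/1.055)^2.4 ≈ 0.938686
  B: 39/255 ≈ 0.152941 > 0.04045 → ((0.152941+0.055)/1.055)^2.4 ≈ 0.020289
R_lin = 0.737910, G_lin = 0.938686, B_lin = 0.020289
L = 0.2126×R + 0.7152×G + 0.0722×B
L = 0.2126×0.737910 + 0.7152×0.938686 + 0.0722×0.020289
L ≈ 0.829693


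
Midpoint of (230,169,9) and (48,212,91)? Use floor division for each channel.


Midpoint: each channel = ⌊(C₁+C₂)/2⌋
R: ⌊(230+48)/2⌋ = 139
G: ⌊(169+212)/2⌋ = 190
B: ⌊(9+91)/2⌋ = 50
= RGB(139, 190, 50)


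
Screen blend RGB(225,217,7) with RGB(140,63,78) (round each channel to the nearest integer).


Screen: C = 255 - (255-A)×(255-B)/255, rounded to nearest integer
R: 255 - (255-225)×(255-140)/255 = 255 - 3450/255 ≈ 255 - 13.529 = 241.471 → 241
G: 255 - (255-217)×(255-63)/255 = 255 - 7296/255 ≈ 255 - 28.612 = 226.388 → 226
B: 255 - (255-7)×(255-78)/255 = 255 - 43896/255 ≈ 255 - 172.141 = 82.859 → 83
= RGB(241, 226, 83)


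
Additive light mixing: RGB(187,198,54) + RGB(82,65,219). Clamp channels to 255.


Additive: each channel = min(255, C₁+C₂)
R: 187+82 = 269 → 255
G: 198+65 = 263 → 255
B: 54+219 = 273 → 255
= RGB(255, 255, 255)


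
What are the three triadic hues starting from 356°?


Triadic: equally spaced at 120° intervals
H1 = 356°
H2 = (356 + 120) mod 360 = 116°
H3 = (356 + 240) mod 360 = 236°
Triadic = 356°, 116°, 236°


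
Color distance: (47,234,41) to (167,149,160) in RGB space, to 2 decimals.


d = √[(R₁-R₂)² + (G₁-G₂)² + (B₁-B₂)²]
d = √[(47-167)² + (234-149)² + (41-160)²]
d = √[14400 + 7225 + 14161]
d = √35786
d ≈ 189.17


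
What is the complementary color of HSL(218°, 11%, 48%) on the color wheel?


Complement = opposite side of color wheel = hue + 180°
H' = (218 + 180) mod 360 = 38°
S and L unchanged.
= HSL(38°, 11%, 48%)


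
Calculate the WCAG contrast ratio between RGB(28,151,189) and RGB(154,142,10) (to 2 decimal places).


Linearize each sRGB channel c=v/255: c/12.92 if c ≤ 0.04045 else ((c+0.055)/1.055)^2.4
L = 0.2126×R_lin + 0.7152×G_lin + 0.0722×B_lin
Color 1 (28,151,189):
  R=28: 28/255≈0.1098 > 0.04045 → ((0.1098+0.055)/1.055)^2.4 ≈ 0.01161
  G=151: 151/255≈0.5922 > 0.04045 → ((0.5922+0.055)/1.055)^2.4 ≈ 0.30947
  B=189: 189/255≈0.7412 > 0.04045 → ((0.7412+0.055)/1.055)^2.4 ≈ 0.50888
  L1 = 0.2126×0.01161 + 0.7152×0.30947 + 0.0722×0.50888 ≈ 0.26054
Color 2 (154,142,10):
  R=154: 154/255≈0.6039 > 0.04045 → ((0.6039+0.055)/1.055)^2.4 ≈ 0.32314
  G=142: 142/255≈0.5569 > 0.04045 → ((0.5569+0.055)/1.055)^2.4 ≈ 0.27050
  B=10: 10/255≈0.0392 ≤ 0.04045 → 0.0392/12.92 ≈ 0.00304
  L2 = 0.2126×0.32314 + 0.7152×0.27050 + 0.0722×0.00304 ≈ 0.26238
Lighter = 0.26238, Darker = 0.26054
Ratio = (L_lighter + 0.05) / (L_darker + 0.05)
Ratio = (0.26238 + 0.05) / (0.26054 + 0.05) = 0.31238 / 0.31054 ≈ 1.0059
Ratio ≈ 1.01:1


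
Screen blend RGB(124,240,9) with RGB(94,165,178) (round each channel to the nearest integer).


Screen: C = 255 - (255-A)×(255-B)/255, rounded to nearest integer
R: 255 - (255-124)×(255-94)/255 = 255 - 21091/255 ≈ 255 - 82.710 = 172.290 → 172
G: 255 - (255-240)×(255-165)/255 = 255 - 1350/255 ≈ 255 - 5.294 = 249.706 → 250
B: 255 - (255-9)×(255-178)/255 = 255 - 18942/255 ≈ 255 - 74.282 = 180.718 → 181
= RGB(172, 250, 181)


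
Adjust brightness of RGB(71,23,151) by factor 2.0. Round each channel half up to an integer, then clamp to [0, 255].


Multiply each channel by 2.0, round half up, clamp to [0, 255]
R: 71×2.0 = 142
G: 23×2.0 = 46
B: 151×2.0 = 302 → clamp → 255
= RGB(142, 46, 255)


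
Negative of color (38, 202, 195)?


Invert: (255-R, 255-G, 255-B)
R: 255-38 = 217
G: 255-202 = 53
B: 255-195 = 60
= RGB(217, 53, 60)


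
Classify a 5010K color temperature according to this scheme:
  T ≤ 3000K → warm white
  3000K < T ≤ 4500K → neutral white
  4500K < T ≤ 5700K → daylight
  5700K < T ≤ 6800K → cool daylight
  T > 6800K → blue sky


Temperature: 5010K
4500K < 5010K ≤ 5700K → daylight
Classification: daylight


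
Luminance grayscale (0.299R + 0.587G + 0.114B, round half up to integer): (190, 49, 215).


Gray = 0.299×R + 0.587×G + 0.114×B
Gray = 0.299×190 + 0.587×49 + 0.114×215
Gray = 56.810 + 28.763 + 24.510
Gray = 110.083 → round half up → 110
Gray = 110


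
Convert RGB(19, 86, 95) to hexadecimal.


R = 19 → 13 (hex)
G = 86 → 56 (hex)
B = 95 → 5F (hex)
Hex = #13565F


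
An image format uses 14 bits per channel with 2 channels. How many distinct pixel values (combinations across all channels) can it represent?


Total bits = 14 bits/channel × 2 channels = 28 bits
Distinct pixel values = 2^28
= 268,435,456 pixel values


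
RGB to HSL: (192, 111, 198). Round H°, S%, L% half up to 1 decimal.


Normalize: R'=192/255≈0.7529, G'=111/255≈0.4353, B'=198/255≈0.7765
Max=198/255, Min=111/255, Δ=Max-Min=87/255
L = (Max+Min)/2 = (198+111)/510 = 309/510 = 0.60588… → L = 60.6%
L > 0.5 → S = Δ/(2-Max-Min) = 87/(510-198-111) = 87/201 = 0.43283… → S = 43.3%
(the 1/255 factors cancel in S and H, so raw channel differences can be used)
Max is B' → H = 60 × ((R-G)/Δ + 4) = 60 × ((192-111)/87 + 4)
  81/87 + 4 = 0.9310… + 4 = 4.9310…
  H = 60 × 4.9310… = 295.862…° → H = 295.9°
= HSL(295.9°, 43.3%, 60.6%)


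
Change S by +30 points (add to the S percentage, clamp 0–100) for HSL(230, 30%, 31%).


Original S = 30%
Adjustment = +30 percentage points
New S = 30 + (30) = 60
Clamp to [0, 100] → 60
= HSL(230°, 60%, 31%)


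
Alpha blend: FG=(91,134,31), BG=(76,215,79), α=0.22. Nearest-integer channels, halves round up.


C = α×F + (1-α)×B, with 1-α = 0.78
R: 0.22×91 + 0.78×76 = 20.02 + 59.28 = 79.30 → 79
G: 0.22×134 + 0.78×215 = 29.48 + 167.70 = 197.18 → 197
B: 0.22×31 + 0.78×79 = 6.82 + 61.62 = 68.44 → 68
= RGB(79, 197, 68)


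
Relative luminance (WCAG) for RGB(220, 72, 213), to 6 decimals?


Linearize each channel (sRGB transfer function): c = v/255; c_lin = c/12.92 if c ≤ 0.04045, else ((c+0.055)/1.055)^2.4
  R: 220/255 ≈ 0.862745 > 0.04045 → ((0.862745+0.055)/1.055)^2.4 ≈ 0.715694
  G: 72/255 ≈ 0.282353 > 0.04045 → ((0.282353+0.055)/1.055)^2.4 ≈ 0.064803
  B: 213/255 ≈ 0.835294 > 0.04045 → ((0.835294+0.055)/1.055)^2.4 ≈ 0.665387
R_lin = 0.715694, G_lin = 0.064803, B_lin = 0.665387
L = 0.2126×R + 0.7152×G + 0.0722×B
L = 0.2126×0.715694 + 0.7152×0.064803 + 0.0722×0.665387
L ≈ 0.246545


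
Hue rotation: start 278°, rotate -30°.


New hue = (H + rotation) mod 360
New hue = (278 -30) mod 360
= 248 mod 360
= 248°


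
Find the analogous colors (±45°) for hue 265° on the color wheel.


Base hue: 265°
Left analog: (265 - 45) mod 360 = 220°
Right analog: (265 + 45) mod 360 = 310°
Analogous hues = 220° and 310°


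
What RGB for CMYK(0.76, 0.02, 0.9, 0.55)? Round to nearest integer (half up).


R = 255 × (1-C) × (1-K) = 255 × 0.24 × 0.45 = 27.54 → 28
G = 255 × (1-M) × (1-K) = 255 × 0.98 × 0.45 = 112.455 → 112
B = 255 × (1-Y) × (1-K) = 255 × 0.10 × 0.45 = 11.475 → 11
= RGB(28, 112, 11)


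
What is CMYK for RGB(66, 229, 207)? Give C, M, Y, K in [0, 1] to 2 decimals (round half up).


R'=66/255≈0.2588, G'=229/255≈0.8980, B'=207/255≈0.8118
K = 1 - max(R',G',B') = 1 - 229/255 = 26/255 = 0.10196… → 0.10
(1-R'-K)/(1-K) simplifies to (max-R)/max with max = 229:
C = (229-66)/229 = 163/229 = 0.71179… → 0.71
M = (229-229)/229 = 0/229 = 0 → 0.00
Y = (229-207)/229 = 22/229 = 0.09606… → 0.10
= CMYK(0.71, 0.00, 0.10, 0.10)


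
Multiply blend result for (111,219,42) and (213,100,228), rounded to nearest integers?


Multiply: C = A×B/255, rounded to nearest integer
R: 111×213/255 = 23643/255 ≈ 92.718 → 93
G: 219×100/255 = 21900/255 ≈ 85.882 → 86
B: 42×228/255 = 9576/255 ≈ 37.553 → 38
= RGB(93, 86, 38)


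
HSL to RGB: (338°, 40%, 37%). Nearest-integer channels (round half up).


H=338°, S=0.40, L=0.37
C = (1-|2L-1|)×S = (1-|-0.26|)×0.40 = 0.296
H' = H/60 = 338/60 ≈ 5.6333; X = C×(1-|H' mod 2 - 1|) ≈ 0.1085
m = L - C/2 = 0.37 - 0.148 = 0.222
Sector ⌊H'⌋ = 5 → (R',G',B') = (0.296, 0.0, ≈0.1085)
RGB = ((R'+m)×255, (G'+m)×255, (B'+m)×255) = (132.09, 56.61, 84.286)
Round half up → RGB(132, 57, 84)


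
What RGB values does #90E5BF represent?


90 → 144 (R)
E5 → 229 (G)
BF → 191 (B)
= RGB(144, 229, 191)


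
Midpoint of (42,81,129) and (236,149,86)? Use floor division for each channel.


Midpoint: each channel = ⌊(C₁+C₂)/2⌋
R: ⌊(42+236)/2⌋ = 139
G: ⌊(81+149)/2⌋ = 115
B: ⌊(129+86)/2⌋ = 107
= RGB(139, 115, 107)


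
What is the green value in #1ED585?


Color: #1ED585
R = 1E = 30
G = D5 = 213
B = 85 = 133
Green = 213


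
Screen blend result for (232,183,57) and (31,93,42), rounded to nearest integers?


Screen: C = 255 - (255-A)×(255-B)/255, rounded to nearest integer
R: 255 - (255-232)×(255-31)/255 = 255 - 5152/255 ≈ 255 - 20.204 = 234.796 → 235
G: 255 - (255-183)×(255-93)/255 = 255 - 11664/255 ≈ 255 - 45.741 = 209.259 → 209
B: 255 - (255-57)×(255-42)/255 = 255 - 42174/255 ≈ 255 - 165.388 = 89.612 → 90
= RGB(235, 209, 90)


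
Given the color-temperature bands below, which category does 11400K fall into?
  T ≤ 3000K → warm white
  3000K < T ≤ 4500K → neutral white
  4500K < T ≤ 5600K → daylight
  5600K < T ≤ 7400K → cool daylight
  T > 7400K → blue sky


Temperature: 11400K
11400K > 7400K → blue sky
Classification: blue sky


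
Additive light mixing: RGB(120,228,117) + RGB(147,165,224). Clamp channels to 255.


Additive: each channel = min(255, C₁+C₂)
R: 120+147 = 267 → 255
G: 228+165 = 393 → 255
B: 117+224 = 341 → 255
= RGB(255, 255, 255)


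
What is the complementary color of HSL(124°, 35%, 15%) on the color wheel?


Complement = opposite side of color wheel = hue + 180°
H' = (124 + 180) mod 360 = 304°
S and L unchanged.
= HSL(304°, 35%, 15%)


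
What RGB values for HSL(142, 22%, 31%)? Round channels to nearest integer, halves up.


H=142°, S=0.22, L=0.31
C = (1-|2L-1|)×S = (1-|-0.38|)×0.22 = 0.1364
H' = H/60 = 142/60 ≈ 2.3667; X = C×(1-|H' mod 2 - 1|) ≈ 0.0500
m = L - C/2 = 0.31 - 0.0682 = 0.2418
Sector ⌊H'⌋ = 2 → (R',G',B') = (0.0, 0.1364, ≈0.0500)
RGB = ((R'+m)×255, (G'+m)×255, (B'+m)×255) = (61.659, 96.441, 74.4124)
Round half up → RGB(62, 96, 74)


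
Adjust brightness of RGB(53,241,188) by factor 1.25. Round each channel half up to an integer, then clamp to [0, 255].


Multiply each channel by 1.25, round half up, clamp to [0, 255]
R: 53×1.25 = 66.25 → round → 66
G: 241×1.25 = 301.25 → round → 301 → clamp → 255
B: 188×1.25 = 235
= RGB(66, 255, 235)


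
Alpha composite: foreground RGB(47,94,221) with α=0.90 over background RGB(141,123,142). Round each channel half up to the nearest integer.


C = α×F + (1-α)×B, with 1-α = 0.10
R: 0.90×47 + 0.10×141 = 42.30 + 14.10 = 56.40 → 56
G: 0.90×94 + 0.10×123 = 84.60 + 12.30 = 96.90 → 97
B: 0.90×221 + 0.10×142 = 198.90 + 14.20 = 213.10 → 213
= RGB(56, 97, 213)


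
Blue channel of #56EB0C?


Color: #56EB0C
R = 56 = 86
G = EB = 235
B = 0C = 12
Blue = 12


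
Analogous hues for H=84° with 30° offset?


Base hue: 84°
Left analog: (84 - 30) mod 360 = 54°
Right analog: (84 + 30) mod 360 = 114°
Analogous hues = 54° and 114°


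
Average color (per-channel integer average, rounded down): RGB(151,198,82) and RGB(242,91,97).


Midpoint: each channel = ⌊(C₁+C₂)/2⌋
R: ⌊(151+242)/2⌋ = 196
G: ⌊(198+91)/2⌋ = 144
B: ⌊(82+97)/2⌋ = 89
= RGB(196, 144, 89)


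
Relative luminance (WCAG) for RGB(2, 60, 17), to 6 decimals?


Linearize each channel (sRGB transfer function): c = v/255; c_lin = c/12.92 if c ≤ 0.04045, else ((c+0.055)/1.055)^2.4
  R: 2/255 ≈ 0.007843 ≤ 0.04045 → 0.007843/12.92 ≈ 0.000607
  G: 60/255 ≈ 0.235294 > 0.04045 → ((0.235294+0.055)/1.055)^2.4 ≈ 0.045186
  B: 17/255 ≈ 0.066667 > 0.04045 → ((0.066667+0.055)/1.055)^2.4 ≈ 0.005605
R_lin = 0.000607, G_lin = 0.045186, B_lin = 0.005605
L = 0.2126×R + 0.7152×G + 0.0722×B
L = 0.2126×0.000607 + 0.7152×0.045186 + 0.0722×0.005605
L ≈ 0.032851


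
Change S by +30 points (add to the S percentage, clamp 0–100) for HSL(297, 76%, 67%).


Original S = 76%
Adjustment = +30 percentage points
New S = 76 + (30) = 106
Clamp to [0, 100] → 100
= HSL(297°, 100%, 67%)


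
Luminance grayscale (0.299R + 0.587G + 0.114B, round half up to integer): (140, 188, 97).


Gray = 0.299×R + 0.587×G + 0.114×B
Gray = 0.299×140 + 0.587×188 + 0.114×97
Gray = 41.860 + 110.356 + 11.058
Gray = 163.274 → round half up → 163
Gray = 163


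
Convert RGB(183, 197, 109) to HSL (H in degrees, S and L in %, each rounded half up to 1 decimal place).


Normalize: R'=183/255≈0.7176, G'=197/255≈0.7725, B'=109/255≈0.4275
Max=197/255, Min=109/255, Δ=Max-Min=88/255
L = (Max+Min)/2 = (197+109)/510 = 306/510 = 0.6 → L = 60.0%
L > 0.5 → S = Δ/(2-Max-Min) = 88/(510-197-109) = 88/204 = 0.43137… → S = 43.1%
(the 1/255 factors cancel in S and H, so raw channel differences can be used)
Max is G' → H = 60 × ((B-R)/Δ + 2) = 60 × ((109-183)/88 + 2)
  -74/88 + 2 = -0.8409… + 2 = 1.1590…
  H = 60 × 1.1590… = 69.545…° → H = 69.5°
= HSL(69.5°, 43.1%, 60.0%)


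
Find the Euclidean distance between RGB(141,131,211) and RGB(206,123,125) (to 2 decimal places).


d = √[(R₁-R₂)² + (G₁-G₂)² + (B₁-B₂)²]
d = √[(141-206)² + (131-123)² + (211-125)²]
d = √[4225 + 64 + 7396]
d = √11685
d ≈ 108.10


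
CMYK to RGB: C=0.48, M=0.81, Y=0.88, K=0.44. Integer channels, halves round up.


R = 255 × (1-C) × (1-K) = 255 × 0.52 × 0.56 = 74.256 → 74
G = 255 × (1-M) × (1-K) = 255 × 0.19 × 0.56 = 27.132 → 27
B = 255 × (1-Y) × (1-K) = 255 × 0.12 × 0.56 = 17.136 → 17
= RGB(74, 27, 17)


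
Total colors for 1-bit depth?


Colors = 2^bits = 2^1
= 2 colors


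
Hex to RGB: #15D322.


15 → 21 (R)
D3 → 211 (G)
22 → 34 (B)
= RGB(21, 211, 34)


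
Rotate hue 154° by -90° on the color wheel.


New hue = (H + rotation) mod 360
New hue = (154 -90) mod 360
= 64 mod 360
= 64°


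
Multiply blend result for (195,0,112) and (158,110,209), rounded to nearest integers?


Multiply: C = A×B/255, rounded to nearest integer
R: 195×158/255 = 30810/255 ≈ 120.824 → 121
G: 0×110/255 = 0/255 ≈ 0.000 → 0
B: 112×209/255 = 23408/255 ≈ 91.796 → 92
= RGB(121, 0, 92)


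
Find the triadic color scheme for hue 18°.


Triadic: equally spaced at 120° intervals
H1 = 18°
H2 = (18 + 120) mod 360 = 138°
H3 = (18 + 240) mod 360 = 258°
Triadic = 18°, 138°, 258°


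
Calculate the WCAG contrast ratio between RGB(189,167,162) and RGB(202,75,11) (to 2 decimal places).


Linearize each sRGB channel c=v/255: c/12.92 if c ≤ 0.04045 else ((c+0.055)/1.055)^2.4
L = 0.2126×R_lin + 0.7152×G_lin + 0.0722×B_lin
Color 1 (189,167,162):
  R=189: 189/255≈0.7412 > 0.04045 → ((0.7412+0.055)/1.055)^2.4 ≈ 0.50888
  G=167: 167/255≈0.6549 > 0.04045 → ((0.6549+0.055)/1.055)^2.4 ≈ 0.38643
  B=162: 162/255≈0.6353 > 0.04045 → ((0.6353+0.055)/1.055)^2.4 ≈ 0.36131
  L1 = 0.2126×0.50888 + 0.7152×0.38643 + 0.0722×0.36131 ≈ 0.41065
Color 2 (202,75,11):
  R=202: 202/255≈0.7922 > 0.04045 → ((0.7922+0.055)/1.055)^2.4 ≈ 0.59062
  G=75: 75/255≈0.2941 > 0.04045 → ((0.2941+0.055)/1.055)^2.4 ≈ 0.07036
  B=11: 11/255≈0.0431 > 0.04045 → ((0.0431+0.055)/1.055)^2.4 ≈ 0.00335
  L2 = 0.2126×0.59062 + 0.7152×0.07036 + 0.0722×0.00335 ≈ 0.17613
Lighter = 0.41065, Darker = 0.17613
Ratio = (L_lighter + 0.05) / (L_darker + 0.05)
Ratio = (0.41065 + 0.05) / (0.17613 + 0.05) = 0.46065 / 0.22613 ≈ 2.0371
Ratio ≈ 2.04:1


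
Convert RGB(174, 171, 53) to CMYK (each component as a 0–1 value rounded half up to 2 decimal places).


R'=174/255≈0.6824, G'=171/255≈0.6706, B'=53/255≈0.2078
K = 1 - max(R',G',B') = 1 - 174/255 = 81/255 = 0.31764… → 0.32
(1-R'-K)/(1-K) simplifies to (max-R)/max with max = 174:
C = (174-174)/174 = 0/174 = 0 → 0.00
M = (174-171)/174 = 3/174 = 0.01724… → 0.02
Y = (174-53)/174 = 121/174 = 0.69540… → 0.70
= CMYK(0.00, 0.02, 0.70, 0.32)


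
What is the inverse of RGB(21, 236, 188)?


Invert: (255-R, 255-G, 255-B)
R: 255-21 = 234
G: 255-236 = 19
B: 255-188 = 67
= RGB(234, 19, 67)


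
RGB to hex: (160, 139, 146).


R = 160 → A0 (hex)
G = 139 → 8B (hex)
B = 146 → 92 (hex)
Hex = #A08B92


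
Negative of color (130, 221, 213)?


Invert: (255-R, 255-G, 255-B)
R: 255-130 = 125
G: 255-221 = 34
B: 255-213 = 42
= RGB(125, 34, 42)


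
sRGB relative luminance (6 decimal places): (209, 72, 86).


Linearize each channel (sRGB transfer function): c = v/255; c_lin = c/12.92 if c ≤ 0.04045, else ((c+0.055)/1.055)^2.4
  R: 209/255 ≈ 0.819608 > 0.04045 → ((0.819608+0.055)/1.055)^2.4 ≈ 0.637597
  G: 72/255 ≈ 0.282353 > 0.04045 → ((0.282353+0.055)/1.055)^2.4 ≈ 0.064803
  B: 86/255 ≈ 0.337255 > 0.04045 → ((0.337255+0.055)/1.055)^2.4 ≈ 0.093059
R_lin = 0.637597, G_lin = 0.064803, B_lin = 0.093059
L = 0.2126×R + 0.7152×G + 0.0722×B
L = 0.2126×0.637597 + 0.7152×0.064803 + 0.0722×0.093059
L ≈ 0.188619


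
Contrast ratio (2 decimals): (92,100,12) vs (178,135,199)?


Linearize each sRGB channel c=v/255: c/12.92 if c ≤ 0.04045 else ((c+0.055)/1.055)^2.4
L = 0.2126×R_lin + 0.7152×G_lin + 0.0722×B_lin
Color 1 (92,100,12):
  R=92: 92/255≈0.3608 > 0.04045 → ((0.3608+0.055)/1.055)^2.4 ≈ 0.10702
  G=100: 100/255≈0.3922 > 0.04045 → ((0.3922+0.055)/1.055)^2.4 ≈ 0.12744
  B=12: 12/255≈0.0471 > 0.04045 → ((0.0471+0.055)/1.055)^2.4 ≈ 0.00368
  L1 = 0.2126×0.10702 + 0.7152×0.12744 + 0.0722×0.00368 ≈ 0.11416
Color 2 (178,135,199):
  R=178: 178/255≈0.6980 > 0.04045 → ((0.6980+0.055)/1.055)^2.4 ≈ 0.44520
  G=135: 135/255≈0.5294 > 0.04045 → ((0.5294+0.055)/1.055)^2.4 ≈ 0.24228
  B=199: 199/255≈0.7804 > 0.04045 → ((0.7804+0.055)/1.055)^2.4 ≈ 0.57112
  L2 = 0.2126×0.44520 + 0.7152×0.24228 + 0.0722×0.57112 ≈ 0.30916
Lighter = 0.30916, Darker = 0.11416
Ratio = (L_lighter + 0.05) / (L_darker + 0.05)
Ratio = (0.30916 + 0.05) / (0.11416 + 0.05) = 0.35916 / 0.16416 ≈ 2.1879
Ratio ≈ 2.19:1


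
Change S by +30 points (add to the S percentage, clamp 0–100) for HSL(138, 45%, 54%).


Original S = 45%
Adjustment = +30 percentage points
New S = 45 + (30) = 75
Clamp to [0, 100] → 75
= HSL(138°, 75%, 54%)


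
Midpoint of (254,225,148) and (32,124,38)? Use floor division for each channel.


Midpoint: each channel = ⌊(C₁+C₂)/2⌋
R: ⌊(254+32)/2⌋ = 143
G: ⌊(225+124)/2⌋ = 174
B: ⌊(148+38)/2⌋ = 93
= RGB(143, 174, 93)


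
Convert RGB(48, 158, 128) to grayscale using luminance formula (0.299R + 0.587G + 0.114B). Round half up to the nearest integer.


Gray = 0.299×R + 0.587×G + 0.114×B
Gray = 0.299×48 + 0.587×158 + 0.114×128
Gray = 14.352 + 92.746 + 14.592
Gray = 121.690 → round half up → 122
Gray = 122


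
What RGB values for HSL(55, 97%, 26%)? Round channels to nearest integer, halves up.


H=55°, S=0.97, L=0.26
C = (1-|2L-1|)×S = (1-|-0.48|)×0.97 = 0.5044
H' = H/60 = 55/60 ≈ 0.9167; X = C×(1-|H' mod 2 - 1|) ≈ 0.4624
m = L - C/2 = 0.26 - 0.2522 = 0.0078
Sector ⌊H'⌋ = 0 → (R',G',B') = (0.5044, ≈0.4624, 0.0)
RGB = ((R'+m)×255, (G'+m)×255, (B'+m)×255) = (130.611, 119.8925, 1.989)
Round half up → RGB(131, 120, 2)


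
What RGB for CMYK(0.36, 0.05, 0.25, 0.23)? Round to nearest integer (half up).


R = 255 × (1-C) × (1-K) = 255 × 0.64 × 0.77 = 125.664 → 126
G = 255 × (1-M) × (1-K) = 255 × 0.95 × 0.77 = 186.5325 → 187
B = 255 × (1-Y) × (1-K) = 255 × 0.75 × 0.77 = 147.2625 → 147
= RGB(126, 187, 147)


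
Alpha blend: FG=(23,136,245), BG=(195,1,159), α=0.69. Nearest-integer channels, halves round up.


C = α×F + (1-α)×B, with 1-α = 0.31
R: 0.69×23 + 0.31×195 = 15.87 + 60.45 = 76.32 → 76
G: 0.69×136 + 0.31×1 = 93.84 + 0.31 = 94.15 → 94
B: 0.69×245 + 0.31×159 = 169.05 + 49.29 = 218.34 → 218
= RGB(76, 94, 218)


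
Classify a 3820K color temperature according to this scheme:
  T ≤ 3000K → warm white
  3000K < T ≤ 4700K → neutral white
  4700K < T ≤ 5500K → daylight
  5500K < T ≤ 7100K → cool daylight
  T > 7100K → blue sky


Temperature: 3820K
3000K < 3820K ≤ 4700K → neutral white
Classification: neutral white


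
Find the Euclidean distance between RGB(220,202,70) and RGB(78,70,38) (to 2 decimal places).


d = √[(R₁-R₂)² + (G₁-G₂)² + (B₁-B₂)²]
d = √[(220-78)² + (202-70)² + (70-38)²]
d = √[20164 + 17424 + 1024]
d = √38612
d ≈ 196.50


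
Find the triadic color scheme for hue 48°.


Triadic: equally spaced at 120° intervals
H1 = 48°
H2 = (48 + 120) mod 360 = 168°
H3 = (48 + 240) mod 360 = 288°
Triadic = 48°, 168°, 288°


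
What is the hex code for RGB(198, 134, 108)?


R = 198 → C6 (hex)
G = 134 → 86 (hex)
B = 108 → 6C (hex)
Hex = #C6866C


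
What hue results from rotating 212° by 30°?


New hue = (H + rotation) mod 360
New hue = (212 + 30) mod 360
= 242 mod 360
= 242°


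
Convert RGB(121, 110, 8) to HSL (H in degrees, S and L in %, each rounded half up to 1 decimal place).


Normalize: R'=121/255≈0.4745, G'=110/255≈0.4314, B'=8/255≈0.0314
Max=121/255, Min=8/255, Δ=Max-Min=113/255
L = (Max+Min)/2 = (121+8)/510 = 129/510 = 0.25294… → L = 25.3%
L ≤ 0.5 → S = Δ/(Max+Min) = 113/(121+8) = 113/129 = 0.87596… → S = 87.6%
(the 1/255 factors cancel in S and H, so raw channel differences can be used)
Max is R' → H = 60 × (((G-B)/Δ) mod 6) = 60 × (((110-8)/113) mod 6)
  102/113 = 0.9026…
  H = 60 × 0.9026… = 54.159…° → H = 54.2°
= HSL(54.2°, 87.6%, 25.3%)


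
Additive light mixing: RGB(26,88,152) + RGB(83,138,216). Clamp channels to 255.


Additive: each channel = min(255, C₁+C₂)
R: 26+83 = 109 → 109
G: 88+138 = 226 → 226
B: 152+216 = 368 → 255
= RGB(109, 226, 255)


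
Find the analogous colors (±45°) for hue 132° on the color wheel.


Base hue: 132°
Left analog: (132 - 45) mod 360 = 87°
Right analog: (132 + 45) mod 360 = 177°
Analogous hues = 87° and 177°


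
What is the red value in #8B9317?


Color: #8B9317
R = 8B = 139
G = 93 = 147
B = 17 = 23
Red = 139


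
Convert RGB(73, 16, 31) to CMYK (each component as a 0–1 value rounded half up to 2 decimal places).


R'=73/255≈0.2863, G'=16/255≈0.0627, B'=31/255≈0.1216
K = 1 - max(R',G',B') = 1 - 73/255 = 182/255 = 0.71372… → 0.71
(1-R'-K)/(1-K) simplifies to (max-R)/max with max = 73:
C = (73-73)/73 = 0/73 = 0 → 0.00
M = (73-16)/73 = 57/73 = 0.78082… → 0.78
Y = (73-31)/73 = 42/73 = 0.57534… → 0.58
= CMYK(0.00, 0.78, 0.58, 0.71)


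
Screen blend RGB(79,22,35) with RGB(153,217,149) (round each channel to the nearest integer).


Screen: C = 255 - (255-A)×(255-B)/255, rounded to nearest integer
R: 255 - (255-79)×(255-153)/255 = 255 - 17952/255 ≈ 255 - 70.400 = 184.600 → 185
G: 255 - (255-22)×(255-217)/255 = 255 - 8854/255 ≈ 255 - 34.722 = 220.278 → 220
B: 255 - (255-35)×(255-149)/255 = 255 - 23320/255 ≈ 255 - 91.451 = 163.549 → 164
= RGB(185, 220, 164)


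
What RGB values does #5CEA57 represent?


5C → 92 (R)
EA → 234 (G)
57 → 87 (B)
= RGB(92, 234, 87)


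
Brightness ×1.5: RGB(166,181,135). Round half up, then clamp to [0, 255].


Multiply each channel by 1.5, round half up, clamp to [0, 255]
R: 166×1.5 = 249
G: 181×1.5 = 271.5 → round → 272 → clamp → 255
B: 135×1.5 = 202.5 → round → 203
= RGB(249, 255, 203)


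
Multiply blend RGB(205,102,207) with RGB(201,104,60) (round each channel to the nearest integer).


Multiply: C = A×B/255, rounded to nearest integer
R: 205×201/255 = 41205/255 ≈ 161.588 → 162
G: 102×104/255 = 10608/255 ≈ 41.600 → 42
B: 207×60/255 = 12420/255 ≈ 48.706 → 49
= RGB(162, 42, 49)


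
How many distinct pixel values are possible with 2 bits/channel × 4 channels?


Total bits = 2 bits/channel × 4 channels = 8 bits
Distinct pixel values = 2^8
= 256 pixel values


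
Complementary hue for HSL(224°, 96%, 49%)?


Complement = opposite side of color wheel = hue + 180°
H' = (224 + 180) mod 360 = 44°
S and L unchanged.
= HSL(44°, 96%, 49%)


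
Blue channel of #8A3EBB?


Color: #8A3EBB
R = 8A = 138
G = 3E = 62
B = BB = 187
Blue = 187


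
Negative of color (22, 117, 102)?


Invert: (255-R, 255-G, 255-B)
R: 255-22 = 233
G: 255-117 = 138
B: 255-102 = 153
= RGB(233, 138, 153)


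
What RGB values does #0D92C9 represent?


0D → 13 (R)
92 → 146 (G)
C9 → 201 (B)
= RGB(13, 146, 201)


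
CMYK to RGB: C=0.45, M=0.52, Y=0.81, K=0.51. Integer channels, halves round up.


R = 255 × (1-C) × (1-K) = 255 × 0.55 × 0.49 = 68.7225 → 69
G = 255 × (1-M) × (1-K) = 255 × 0.48 × 0.49 = 59.976 → 60
B = 255 × (1-Y) × (1-K) = 255 × 0.19 × 0.49 = 23.7405 → 24
= RGB(69, 60, 24)


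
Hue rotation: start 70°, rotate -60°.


New hue = (H + rotation) mod 360
New hue = (70 -60) mod 360
= 10 mod 360
= 10°


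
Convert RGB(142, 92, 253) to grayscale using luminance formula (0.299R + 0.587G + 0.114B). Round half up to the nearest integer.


Gray = 0.299×R + 0.587×G + 0.114×B
Gray = 0.299×142 + 0.587×92 + 0.114×253
Gray = 42.458 + 54.004 + 28.842
Gray = 125.304 → round half up → 125
Gray = 125


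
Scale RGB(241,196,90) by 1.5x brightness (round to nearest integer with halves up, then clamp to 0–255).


Multiply each channel by 1.5, round half up, clamp to [0, 255]
R: 241×1.5 = 361.5 → round → 362 → clamp → 255
G: 196×1.5 = 294 → clamp → 255
B: 90×1.5 = 135
= RGB(255, 255, 135)


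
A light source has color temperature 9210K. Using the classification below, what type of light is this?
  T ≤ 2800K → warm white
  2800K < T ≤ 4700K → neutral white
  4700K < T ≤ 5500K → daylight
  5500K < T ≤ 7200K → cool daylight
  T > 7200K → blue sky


Temperature: 9210K
9210K > 7200K → blue sky
Classification: blue sky


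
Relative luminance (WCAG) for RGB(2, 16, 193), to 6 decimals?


Linearize each channel (sRGB transfer function): c = v/255; c_lin = c/12.92 if c ≤ 0.04045, else ((c+0.055)/1.055)^2.4
  R: 2/255 ≈ 0.007843 ≤ 0.04045 → 0.007843/12.92 ≈ 0.000607
  G: 16/255 ≈ 0.062745 > 0.04045 → ((0.062745+0.055)/1.055)^2.4 ≈ 0.005182
  B: 193/255 ≈ 0.756863 > 0.04045 → ((0.756863+0.055)/1.055)^2.4 ≈ 0.533276
R_lin = 0.000607, G_lin = 0.005182, B_lin = 0.533276
L = 0.2126×R + 0.7152×G + 0.0722×B
L = 0.2126×0.000607 + 0.7152×0.005182 + 0.0722×0.533276
L ≈ 0.042337


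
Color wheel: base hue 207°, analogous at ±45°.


Base hue: 207°
Left analog: (207 - 45) mod 360 = 162°
Right analog: (207 + 45) mod 360 = 252°
Analogous hues = 162° and 252°


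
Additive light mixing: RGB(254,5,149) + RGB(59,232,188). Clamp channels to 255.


Additive: each channel = min(255, C₁+C₂)
R: 254+59 = 313 → 255
G: 5+232 = 237 → 237
B: 149+188 = 337 → 255
= RGB(255, 237, 255)


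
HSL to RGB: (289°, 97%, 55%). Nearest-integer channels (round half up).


H=289°, S=0.97, L=0.55
C = (1-|2L-1|)×S = (1-|0.10|)×0.97 = 0.873
H' = H/60 = 289/60 ≈ 4.8167; X = C×(1-|H' mod 2 - 1|) = 0.71295
m = L - C/2 = 0.55 - 0.4365 = 0.1135
Sector ⌊H'⌋ = 4 → (R',G',B') = (0.71295, 0.0, 0.873)
RGB = ((R'+m)×255, (G'+m)×255, (B'+m)×255) = (210.74475, 28.9425, 251.5575)
Round half up → RGB(211, 29, 252)


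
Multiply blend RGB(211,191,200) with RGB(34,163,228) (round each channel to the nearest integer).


Multiply: C = A×B/255, rounded to nearest integer
R: 211×34/255 = 7174/255 ≈ 28.133 → 28
G: 191×163/255 = 31133/255 ≈ 122.090 → 122
B: 200×228/255 = 45600/255 ≈ 178.824 → 179
= RGB(28, 122, 179)


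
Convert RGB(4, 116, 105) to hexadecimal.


R = 4 → 04 (hex)
G = 116 → 74 (hex)
B = 105 → 69 (hex)
Hex = #047469


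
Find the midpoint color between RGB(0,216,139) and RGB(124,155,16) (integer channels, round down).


Midpoint: each channel = ⌊(C₁+C₂)/2⌋
R: ⌊(0+124)/2⌋ = 62
G: ⌊(216+155)/2⌋ = 185
B: ⌊(139+16)/2⌋ = 77
= RGB(62, 185, 77)


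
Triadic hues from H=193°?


Triadic: equally spaced at 120° intervals
H1 = 193°
H2 = (193 + 120) mod 360 = 313°
H3 = (193 + 240) mod 360 = 73°
Triadic = 193°, 313°, 73°


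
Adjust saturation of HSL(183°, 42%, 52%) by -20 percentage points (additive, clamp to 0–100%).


Original S = 42%
Adjustment = -20 percentage points
New S = 42 + (-20) = 22
Clamp to [0, 100] → 22
= HSL(183°, 22%, 52%)


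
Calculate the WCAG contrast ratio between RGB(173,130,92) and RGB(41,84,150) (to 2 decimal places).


Linearize each sRGB channel c=v/255: c/12.92 if c ≤ 0.04045 else ((c+0.055)/1.055)^2.4
L = 0.2126×R_lin + 0.7152×G_lin + 0.0722×B_lin
Color 1 (173,130,92):
  R=173: 173/255≈0.6784 > 0.04045 → ((0.6784+0.055)/1.055)^2.4 ≈ 0.41789
  G=130: 130/255≈0.5098 > 0.04045 → ((0.5098+0.055)/1.055)^2.4 ≈ 0.22323
  B=92: 92/255≈0.3608 > 0.04045 → ((0.3608+0.055)/1.055)^2.4 ≈ 0.10702
  L1 = 0.2126×0.41789 + 0.7152×0.22323 + 0.0722×0.10702 ≈ 0.25622
Color 2 (41,84,150):
  R=41: 41/255≈0.1608 > 0.04045 → ((0.1608+0.055)/1.055)^2.4 ≈ 0.02217
  G=84: 84/255≈0.3294 > 0.04045 → ((0.3294+0.055)/1.055)^2.4 ≈ 0.08866
  B=150: 150/255≈0.5882 > 0.04045 → ((0.5882+0.055)/1.055)^2.4 ≈ 0.30499
  L2 = 0.2126×0.02217 + 0.7152×0.08866 + 0.0722×0.30499 ≈ 0.09014
Lighter = 0.25622, Darker = 0.09014
Ratio = (L_lighter + 0.05) / (L_darker + 0.05)
Ratio = (0.25622 + 0.05) / (0.09014 + 0.05) = 0.30622 / 0.14014 ≈ 2.1851
Ratio ≈ 2.19:1


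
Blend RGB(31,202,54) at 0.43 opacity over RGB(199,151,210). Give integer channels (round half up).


C = α×F + (1-α)×B, with 1-α = 0.57
R: 0.43×31 + 0.57×199 = 13.33 + 113.43 = 126.76 → 127
G: 0.43×202 + 0.57×151 = 86.86 + 86.07 = 172.93 → 173
B: 0.43×54 + 0.57×210 = 23.22 + 119.70 = 142.92 → 143
= RGB(127, 173, 143)


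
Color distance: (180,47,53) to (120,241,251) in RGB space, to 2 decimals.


d = √[(R₁-R₂)² + (G₁-G₂)² + (B₁-B₂)²]
d = √[(180-120)² + (47-241)² + (53-251)²]
d = √[3600 + 37636 + 39204]
d = √80440
d ≈ 283.62


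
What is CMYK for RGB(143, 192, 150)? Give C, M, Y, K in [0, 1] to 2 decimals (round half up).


R'=143/255≈0.5608, G'=192/255≈0.7529, B'=150/255≈0.5882
K = 1 - max(R',G',B') = 1 - 192/255 = 63/255 = 0.24705… → 0.25
(1-R'-K)/(1-K) simplifies to (max-R)/max with max = 192:
C = (192-143)/192 = 49/192 = 0.25520… → 0.26
M = (192-192)/192 = 0/192 = 0 → 0.00
Y = (192-150)/192 = 42/192 = 0.21875 → 0.22
= CMYK(0.26, 0.00, 0.22, 0.25)


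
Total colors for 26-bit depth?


Colors = 2^bits = 2^26
= 67,108,864 colors


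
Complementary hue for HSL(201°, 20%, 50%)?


Complement = opposite side of color wheel = hue + 180°
H' = (201 + 180) mod 360 = 21°
S and L unchanged.
= HSL(21°, 20%, 50%)


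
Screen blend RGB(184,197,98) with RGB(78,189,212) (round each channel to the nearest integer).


Screen: C = 255 - (255-A)×(255-B)/255, rounded to nearest integer
R: 255 - (255-184)×(255-78)/255 = 255 - 12567/255 ≈ 255 - 49.282 = 205.718 → 206
G: 255 - (255-197)×(255-189)/255 = 255 - 3828/255 ≈ 255 - 15.012 = 239.988 → 240
B: 255 - (255-98)×(255-212)/255 = 255 - 6751/255 ≈ 255 - 26.475 = 228.525 → 229
= RGB(206, 240, 229)


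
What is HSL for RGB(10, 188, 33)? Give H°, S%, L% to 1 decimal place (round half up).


Normalize: R'=10/255≈0.0392, G'=188/255≈0.7373, B'=33/255≈0.1294
Max=188/255, Min=10/255, Δ=Max-Min=178/255
L = (Max+Min)/2 = (188+10)/510 = 198/510 = 0.38823… → L = 38.8%
L ≤ 0.5 → S = Δ/(Max+Min) = 178/(188+10) = 178/198 = 0.89898… → S = 89.9%
(the 1/255 factors cancel in S and H, so raw channel differences can be used)
Max is G' → H = 60 × ((B-R)/Δ + 2) = 60 × ((33-10)/178 + 2)
  23/178 + 2 = 0.1292… + 2 = 2.1292…
  H = 60 × 2.1292… = 127.752…° → H = 127.8°
= HSL(127.8°, 89.9%, 38.8%)


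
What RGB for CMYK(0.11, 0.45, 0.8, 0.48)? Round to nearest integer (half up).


R = 255 × (1-C) × (1-K) = 255 × 0.89 × 0.52 = 118.014 → 118
G = 255 × (1-M) × (1-K) = 255 × 0.55 × 0.52 = 72.93 → 73
B = 255 × (1-Y) × (1-K) = 255 × 0.20 × 0.52 = 26.52 → 27
= RGB(118, 73, 27)


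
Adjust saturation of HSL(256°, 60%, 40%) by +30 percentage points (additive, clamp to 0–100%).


Original S = 60%
Adjustment = +30 percentage points
New S = 60 + (30) = 90
Clamp to [0, 100] → 90
= HSL(256°, 90%, 40%)


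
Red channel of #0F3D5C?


Color: #0F3D5C
R = 0F = 15
G = 3D = 61
B = 5C = 92
Red = 15


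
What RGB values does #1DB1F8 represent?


1D → 29 (R)
B1 → 177 (G)
F8 → 248 (B)
= RGB(29, 177, 248)


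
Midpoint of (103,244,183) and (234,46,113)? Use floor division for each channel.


Midpoint: each channel = ⌊(C₁+C₂)/2⌋
R: ⌊(103+234)/2⌋ = 168
G: ⌊(244+46)/2⌋ = 145
B: ⌊(183+113)/2⌋ = 148
= RGB(168, 145, 148)


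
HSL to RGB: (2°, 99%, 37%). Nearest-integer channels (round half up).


H=2°, S=0.99, L=0.37
C = (1-|2L-1|)×S = (1-|-0.26|)×0.99 = 0.7326
H' = H/60 = 2/60 ≈ 0.0333; X = C×(1-|H' mod 2 - 1|) = 0.02442
m = L - C/2 = 0.37 - 0.3663 = 0.0037
Sector ⌊H'⌋ = 0 → (R',G',B') = (0.7326, 0.02442, 0.0)
RGB = ((R'+m)×255, (G'+m)×255, (B'+m)×255) = (187.7565, 7.1706, 0.9435)
Round half up → RGB(188, 7, 1)


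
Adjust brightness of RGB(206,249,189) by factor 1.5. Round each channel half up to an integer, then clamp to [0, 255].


Multiply each channel by 1.5, round half up, clamp to [0, 255]
R: 206×1.5 = 309 → clamp → 255
G: 249×1.5 = 373.5 → round → 374 → clamp → 255
B: 189×1.5 = 283.5 → round → 284 → clamp → 255
= RGB(255, 255, 255)


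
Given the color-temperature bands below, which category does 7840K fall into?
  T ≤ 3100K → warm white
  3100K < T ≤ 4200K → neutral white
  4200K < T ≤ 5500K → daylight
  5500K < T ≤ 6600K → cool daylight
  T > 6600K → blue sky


Temperature: 7840K
7840K > 6600K → blue sky
Classification: blue sky


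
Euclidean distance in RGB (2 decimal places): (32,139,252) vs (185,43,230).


d = √[(R₁-R₂)² + (G₁-G₂)² + (B₁-B₂)²]
d = √[(32-185)² + (139-43)² + (252-230)²]
d = √[23409 + 9216 + 484]
d = √33109
d ≈ 181.96


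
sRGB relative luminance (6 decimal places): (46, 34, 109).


Linearize each channel (sRGB transfer function): c = v/255; c_lin = c/12.92 if c ≤ 0.04045, else ((c+0.055)/1.055)^2.4
  R: 46/255 ≈ 0.180392 > 0.04045 → ((0.180392+0.055)/1.055)^2.4 ≈ 0.027321
  G: 34/255 ≈ 0.133333 > 0.04045 → ((0.133333+0.055)/1.055)^2.4 ≈ 0.015996
  B: 109/255 ≈ 0.427451 > 0.04045 → ((0.427451+0.055)/1.055)^2.4 ≈ 0.152926
R_lin = 0.027321, G_lin = 0.015996, B_lin = 0.152926
L = 0.2126×R + 0.7152×G + 0.0722×B
L = 0.2126×0.027321 + 0.7152×0.015996 + 0.0722×0.152926
L ≈ 0.028290


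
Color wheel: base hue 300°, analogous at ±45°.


Base hue: 300°
Left analog: (300 - 45) mod 360 = 255°
Right analog: (300 + 45) mod 360 = 345°
Analogous hues = 255° and 345°


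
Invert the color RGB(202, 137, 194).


Invert: (255-R, 255-G, 255-B)
R: 255-202 = 53
G: 255-137 = 118
B: 255-194 = 61
= RGB(53, 118, 61)


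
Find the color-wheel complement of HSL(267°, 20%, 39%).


Complement = opposite side of color wheel = hue + 180°
H' = (267 + 180) mod 360 = 87°
S and L unchanged.
= HSL(87°, 20%, 39%)


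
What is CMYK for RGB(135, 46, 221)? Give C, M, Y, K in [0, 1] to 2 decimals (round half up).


R'=135/255≈0.5294, G'=46/255≈0.1804, B'=221/255≈0.8667
K = 1 - max(R',G',B') = 1 - 221/255 = 34/255 = 0.13333… → 0.13
(1-R'-K)/(1-K) simplifies to (max-R)/max with max = 221:
C = (221-135)/221 = 86/221 = 0.38914… → 0.39
M = (221-46)/221 = 175/221 = 0.79185… → 0.79
Y = (221-221)/221 = 0/221 = 0 → 0.00
= CMYK(0.39, 0.79, 0.00, 0.13)


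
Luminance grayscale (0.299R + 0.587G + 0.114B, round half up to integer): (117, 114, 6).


Gray = 0.299×R + 0.587×G + 0.114×B
Gray = 0.299×117 + 0.587×114 + 0.114×6
Gray = 34.983 + 66.918 + 0.684
Gray = 102.585 → round half up → 103
Gray = 103
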